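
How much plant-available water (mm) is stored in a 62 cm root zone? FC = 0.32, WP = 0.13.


Step 1: Available water = (FC - WP) * depth * 10
Step 2: AW = (0.32 - 0.13) * 62 * 10
Step 3: AW = 0.19 * 62 * 10
Step 4: AW = 117.8 mm

117.8


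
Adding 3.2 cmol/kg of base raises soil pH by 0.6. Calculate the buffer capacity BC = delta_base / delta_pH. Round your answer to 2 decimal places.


Step 1: BC = change in base / change in pH
Step 2: BC = 3.2 / 0.6
Step 3: BC = 5.33 cmol/(kg*pH unit)

5.33


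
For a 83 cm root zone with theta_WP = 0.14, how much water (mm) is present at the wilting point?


Step 1: Water (mm) = theta_WP * depth * 10
Step 2: Water = 0.14 * 83 * 10
Step 3: Water = 116.2 mm

116.2


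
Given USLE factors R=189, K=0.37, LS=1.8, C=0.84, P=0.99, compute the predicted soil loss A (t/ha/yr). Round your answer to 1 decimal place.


Step 1: A = R * K * LS * C * P
Step 2: R * K = 189 * 0.37 = 69.93
Step 3: (R*K) * LS = 69.93 * 1.8 = 125.874
Step 4: * C * P = 125.874 * 0.84 * 0.99 = 104.7
Step 5: A = 104.7 t/(ha*yr)

104.7


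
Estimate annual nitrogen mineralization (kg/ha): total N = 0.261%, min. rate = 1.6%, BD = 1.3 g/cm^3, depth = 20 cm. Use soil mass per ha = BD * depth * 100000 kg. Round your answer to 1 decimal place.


Step 1: Soil mass per ha = BD * depth * 100000 = 1.3 * 20 * 100000 = 2600000 kg
Step 2: Total N pool = soil mass * N%/100 = 2600000 * 0.261/100 = 6786.0 kg/ha
Step 3: N mineralized = N pool * rate%/100 = 6786.0 * 1.6/100 = 108.6 kg/ha/yr

108.6


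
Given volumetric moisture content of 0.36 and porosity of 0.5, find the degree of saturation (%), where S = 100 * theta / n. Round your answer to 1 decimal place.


Step 1: S = 100 * theta_v / n
Step 2: S = 100 * 0.36 / 0.5
Step 3: S = 72.0%

72.0


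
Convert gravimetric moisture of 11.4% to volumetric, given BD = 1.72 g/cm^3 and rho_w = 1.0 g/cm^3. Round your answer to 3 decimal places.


Step 1: theta = (w / 100) * BD / rho_w
Step 2: theta = (11.4 / 100) * 1.72 / 1.0
Step 3: theta = 0.114 * 1.72
Step 4: theta = 0.196

0.196


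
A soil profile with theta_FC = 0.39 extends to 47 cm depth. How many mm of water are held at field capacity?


Step 1: Water (mm) = theta_FC * depth (cm) * 10
Step 2: Water = 0.39 * 47 * 10
Step 3: Water = 183.3 mm

183.3


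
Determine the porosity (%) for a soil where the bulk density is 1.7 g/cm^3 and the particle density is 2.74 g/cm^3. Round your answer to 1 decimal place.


Step 1: Formula: n = 100 * (1 - BD / PD)
Step 2: n = 100 * (1 - 1.7 / 2.74)
Step 3: n = 100 * (1 - 0.62044)
Step 4: n = 38.0%

38.0


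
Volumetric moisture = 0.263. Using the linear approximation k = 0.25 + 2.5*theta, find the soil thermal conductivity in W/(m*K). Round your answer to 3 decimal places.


Step 1: k = 0.25 + 2.5 * theta
Step 2: k = 0.25 + 2.5 * 0.263
Step 3: k = 0.25 + 0.658
Step 4: k = 0.908 W/(m*K)

0.908


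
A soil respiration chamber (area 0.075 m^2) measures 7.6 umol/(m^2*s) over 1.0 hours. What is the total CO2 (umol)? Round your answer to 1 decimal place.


Step 1: Convert time to seconds: 1.0 hr * 3600 = 3600.0 s
Step 2: Total = flux * area * time_s
Step 3: Total = 7.6 * 0.075 * 3600.0
Step 4: Total = 2052.0 umol

2052.0


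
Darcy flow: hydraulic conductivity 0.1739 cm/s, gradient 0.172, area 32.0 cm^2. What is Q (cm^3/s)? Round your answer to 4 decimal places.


Step 1: Apply Darcy's law: Q = K * i * A
Step 2: Q = 0.1739 * 0.172 * 32.0
Step 3: Q = 0.9571 cm^3/s

0.9571


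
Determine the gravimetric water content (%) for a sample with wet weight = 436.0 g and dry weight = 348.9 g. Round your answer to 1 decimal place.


Step 1: Water mass = wet - dry = 436.0 - 348.9 = 87.1 g
Step 2: w = 100 * water mass / dry mass
Step 3: w = 100 * 87.1 / 348.9 = 25.0%

25.0


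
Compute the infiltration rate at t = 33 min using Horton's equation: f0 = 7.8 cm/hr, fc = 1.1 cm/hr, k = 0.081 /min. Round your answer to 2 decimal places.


Step 1: f = fc + (f0 - fc) * exp(-k * t)
Step 2: exp(-0.081 * 33) = 0.069045
Step 3: f = 1.1 + (7.8 - 1.1) * 0.069045
Step 4: f = 1.1 + 6.7 * 0.069045
Step 5: f = 1.56 cm/hr

1.56


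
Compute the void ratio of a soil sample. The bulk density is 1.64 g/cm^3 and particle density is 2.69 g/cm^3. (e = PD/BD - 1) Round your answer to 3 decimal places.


Step 1: e = PD / BD - 1
Step 2: e = 2.69 / 1.64 - 1
Step 3: e = 1.64024 - 1
Step 4: e = 0.64

0.64


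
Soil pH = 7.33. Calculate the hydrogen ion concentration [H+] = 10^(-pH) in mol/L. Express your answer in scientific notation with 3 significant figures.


Step 1: [H+] = 10^(-pH)
Step 2: [H+] = 10^(-7.33)
Step 3: [H+] = 4.68e-08 mol/L

4.68e-08


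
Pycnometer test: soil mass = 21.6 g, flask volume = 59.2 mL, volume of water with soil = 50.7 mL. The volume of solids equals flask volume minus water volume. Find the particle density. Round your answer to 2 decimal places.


Step 1: Volume of solids = flask volume - water volume with soil
Step 2: V_solids = 59.2 - 50.7 = 8.5 mL
Step 3: Particle density = mass / V_solids = 21.6 / 8.5 = 2.54 g/cm^3

2.54


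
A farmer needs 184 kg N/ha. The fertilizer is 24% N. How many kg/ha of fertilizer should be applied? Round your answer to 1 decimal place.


Step 1: Fertilizer rate = target N / (N content / 100)
Step 2: Rate = 184 / (24 / 100)
Step 3: Rate = 184 / 0.24
Step 4: Rate = 766.7 kg/ha

766.7


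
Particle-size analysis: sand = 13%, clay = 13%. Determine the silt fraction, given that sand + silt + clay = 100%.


Step 1: sand + silt + clay = 100%
Step 2: silt = 100 - sand - clay
Step 3: silt = 100 - 13 - 13
Step 4: silt = 74%

74


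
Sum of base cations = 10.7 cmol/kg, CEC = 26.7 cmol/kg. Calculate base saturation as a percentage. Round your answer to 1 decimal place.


Step 1: BS = 100 * (sum of bases) / CEC
Step 2: BS = 100 * 10.7 / 26.7
Step 3: BS = 40.1%

40.1


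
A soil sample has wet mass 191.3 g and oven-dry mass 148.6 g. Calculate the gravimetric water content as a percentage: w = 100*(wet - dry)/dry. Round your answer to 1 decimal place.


Step 1: Water mass = wet - dry = 191.3 - 148.6 = 42.7 g
Step 2: w = 100 * water mass / dry mass
Step 3: w = 100 * 42.7 / 148.6 = 28.7%

28.7


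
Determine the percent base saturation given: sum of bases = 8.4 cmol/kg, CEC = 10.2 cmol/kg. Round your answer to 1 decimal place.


Step 1: BS = 100 * (sum of bases) / CEC
Step 2: BS = 100 * 8.4 / 10.2
Step 3: BS = 82.4%

82.4


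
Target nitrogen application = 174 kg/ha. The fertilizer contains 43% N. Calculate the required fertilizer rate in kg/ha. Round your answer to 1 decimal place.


Step 1: Fertilizer rate = target N / (N content / 100)
Step 2: Rate = 174 / (43 / 100)
Step 3: Rate = 174 / 0.43
Step 4: Rate = 404.7 kg/ha

404.7


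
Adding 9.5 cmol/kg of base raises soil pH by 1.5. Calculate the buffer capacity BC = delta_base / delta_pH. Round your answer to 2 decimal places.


Step 1: BC = change in base / change in pH
Step 2: BC = 9.5 / 1.5
Step 3: BC = 6.33 cmol/(kg*pH unit)

6.33


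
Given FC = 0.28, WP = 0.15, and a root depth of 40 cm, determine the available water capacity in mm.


Step 1: Available water = (FC - WP) * depth * 10
Step 2: AW = (0.28 - 0.15) * 40 * 10
Step 3: AW = 0.13 * 40 * 10
Step 4: AW = 52.0 mm

52.0


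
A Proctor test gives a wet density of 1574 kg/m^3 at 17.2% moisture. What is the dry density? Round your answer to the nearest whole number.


Step 1: Dry density = wet density / (1 + w/100)
Step 2: Dry density = 1574 / (1 + 17.2/100)
Step 3: Dry density = 1574 / 1.172
Step 4: Dry density = 1343 kg/m^3

1343


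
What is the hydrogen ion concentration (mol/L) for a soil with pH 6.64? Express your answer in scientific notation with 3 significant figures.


Step 1: [H+] = 10^(-pH)
Step 2: [H+] = 10^(-6.64)
Step 3: [H+] = 2.29e-07 mol/L

2.29e-07


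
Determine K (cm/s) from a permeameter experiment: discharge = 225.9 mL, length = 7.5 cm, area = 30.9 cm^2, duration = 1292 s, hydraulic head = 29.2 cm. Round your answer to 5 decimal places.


Step 1: K = Q * L / (A * t * h)
Step 2: Numerator = 225.9 * 7.5 = 1694.25
Step 3: Denominator = 30.9 * 1292 * 29.2 = 1165745.76
Step 4: K = 1694.25 / 1165745.76 = 0.00145 cm/s

0.00145


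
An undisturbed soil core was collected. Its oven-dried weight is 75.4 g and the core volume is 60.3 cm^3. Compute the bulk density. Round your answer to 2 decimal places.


Step 1: Identify the formula: BD = dry mass / volume
Step 2: Substitute values: BD = 75.4 / 60.3
Step 3: BD = 1.25 g/cm^3

1.25


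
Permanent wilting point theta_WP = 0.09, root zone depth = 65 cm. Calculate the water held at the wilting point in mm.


Step 1: Water (mm) = theta_WP * depth * 10
Step 2: Water = 0.09 * 65 * 10
Step 3: Water = 58.5 mm

58.5


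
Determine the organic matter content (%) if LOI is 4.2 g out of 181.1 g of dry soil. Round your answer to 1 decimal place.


Step 1: OM% = 100 * LOI / sample mass
Step 2: OM = 100 * 4.2 / 181.1
Step 3: OM = 2.3%

2.3


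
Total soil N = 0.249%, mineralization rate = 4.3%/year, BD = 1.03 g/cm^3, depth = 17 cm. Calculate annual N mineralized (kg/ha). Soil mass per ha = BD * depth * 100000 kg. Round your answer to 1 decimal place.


Step 1: Soil mass per ha = BD * depth * 100000 = 1.03 * 17 * 100000 = 1751000 kg
Step 2: Total N pool = soil mass * N%/100 = 1751000 * 0.249/100 = 4359.99 kg/ha
Step 3: N mineralized = N pool * rate%/100 = 4359.99 * 4.3/100 = 187.5 kg/ha/yr

187.5


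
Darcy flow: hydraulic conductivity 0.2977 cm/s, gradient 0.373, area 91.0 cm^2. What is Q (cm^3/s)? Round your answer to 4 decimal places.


Step 1: Apply Darcy's law: Q = K * i * A
Step 2: Q = 0.2977 * 0.373 * 91.0
Step 3: Q = 10.1048 cm^3/s

10.1048


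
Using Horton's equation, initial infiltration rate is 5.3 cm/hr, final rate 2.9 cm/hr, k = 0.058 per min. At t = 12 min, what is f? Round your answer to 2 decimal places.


Step 1: f = fc + (f0 - fc) * exp(-k * t)
Step 2: exp(-0.058 * 12) = 0.498576
Step 3: f = 2.9 + (5.3 - 2.9) * 0.498576
Step 4: f = 2.9 + 2.4 * 0.498576
Step 5: f = 4.1 cm/hr

4.1


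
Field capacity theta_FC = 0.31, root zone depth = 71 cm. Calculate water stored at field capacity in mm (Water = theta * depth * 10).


Step 1: Water (mm) = theta_FC * depth (cm) * 10
Step 2: Water = 0.31 * 71 * 10
Step 3: Water = 220.1 mm

220.1


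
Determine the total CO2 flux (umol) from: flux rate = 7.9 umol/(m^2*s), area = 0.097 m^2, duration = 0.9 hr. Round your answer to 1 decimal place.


Step 1: Convert time to seconds: 0.9 hr * 3600 = 3240.0 s
Step 2: Total = flux * area * time_s
Step 3: Total = 7.9 * 0.097 * 3240.0
Step 4: Total = 2482.8 umol

2482.8


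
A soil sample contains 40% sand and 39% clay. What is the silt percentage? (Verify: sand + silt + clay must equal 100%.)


Step 1: sand + silt + clay = 100%
Step 2: silt = 100 - sand - clay
Step 3: silt = 100 - 40 - 39
Step 4: silt = 21%

21


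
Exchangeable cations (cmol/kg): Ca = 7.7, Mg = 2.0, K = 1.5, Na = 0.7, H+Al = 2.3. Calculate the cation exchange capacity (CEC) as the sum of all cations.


Step 1: CEC = Ca + Mg + K + Na + (H+Al)
Step 2: CEC = 7.7 + 2.0 + 1.5 + 0.7 + 2.3
Step 3: CEC = 14.2 cmol/kg

14.2


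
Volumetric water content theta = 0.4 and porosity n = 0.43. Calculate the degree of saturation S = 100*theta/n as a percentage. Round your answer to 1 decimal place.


Step 1: S = 100 * theta_v / n
Step 2: S = 100 * 0.4 / 0.43
Step 3: S = 93.0%

93.0


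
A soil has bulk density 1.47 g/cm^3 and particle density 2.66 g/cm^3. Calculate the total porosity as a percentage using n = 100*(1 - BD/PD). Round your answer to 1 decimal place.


Step 1: Formula: n = 100 * (1 - BD / PD)
Step 2: n = 100 * (1 - 1.47 / 2.66)
Step 3: n = 100 * (1 - 0.55263)
Step 4: n = 44.7%

44.7


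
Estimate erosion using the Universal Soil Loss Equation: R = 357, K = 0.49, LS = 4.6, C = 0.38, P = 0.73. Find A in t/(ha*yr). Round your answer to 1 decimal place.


Step 1: A = R * K * LS * C * P
Step 2: R * K = 357 * 0.49 = 174.93
Step 3: (R*K) * LS = 174.93 * 4.6 = 804.678
Step 4: * C * P = 804.678 * 0.38 * 0.73 = 223.2
Step 5: A = 223.2 t/(ha*yr)

223.2


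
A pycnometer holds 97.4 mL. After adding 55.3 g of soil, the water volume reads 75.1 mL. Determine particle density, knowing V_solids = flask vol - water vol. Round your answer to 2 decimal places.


Step 1: Volume of solids = flask volume - water volume with soil
Step 2: V_solids = 97.4 - 75.1 = 22.3 mL
Step 3: Particle density = mass / V_solids = 55.3 / 22.3 = 2.48 g/cm^3

2.48


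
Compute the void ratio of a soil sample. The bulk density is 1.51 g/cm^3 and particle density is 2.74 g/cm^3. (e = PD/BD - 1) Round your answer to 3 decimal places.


Step 1: e = PD / BD - 1
Step 2: e = 2.74 / 1.51 - 1
Step 3: e = 1.81457 - 1
Step 4: e = 0.815

0.815


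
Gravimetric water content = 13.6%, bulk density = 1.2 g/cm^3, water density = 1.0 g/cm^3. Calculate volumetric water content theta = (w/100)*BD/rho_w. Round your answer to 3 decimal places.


Step 1: theta = (w / 100) * BD / rho_w
Step 2: theta = (13.6 / 100) * 1.2 / 1.0
Step 3: theta = 0.136 * 1.2
Step 4: theta = 0.163

0.163


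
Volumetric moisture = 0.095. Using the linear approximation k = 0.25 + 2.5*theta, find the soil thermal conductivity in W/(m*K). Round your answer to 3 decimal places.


Step 1: k = 0.25 + 2.5 * theta
Step 2: k = 0.25 + 2.5 * 0.095
Step 3: k = 0.25 + 0.238
Step 4: k = 0.488 W/(m*K)

0.488


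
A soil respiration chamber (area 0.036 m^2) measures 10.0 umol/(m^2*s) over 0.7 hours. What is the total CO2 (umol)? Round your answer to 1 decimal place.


Step 1: Convert time to seconds: 0.7 hr * 3600 = 2520.0 s
Step 2: Total = flux * area * time_s
Step 3: Total = 10.0 * 0.036 * 2520.0
Step 4: Total = 907.2 umol

907.2


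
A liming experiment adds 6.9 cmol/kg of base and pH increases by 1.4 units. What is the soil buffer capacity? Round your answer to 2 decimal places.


Step 1: BC = change in base / change in pH
Step 2: BC = 6.9 / 1.4
Step 3: BC = 4.93 cmol/(kg*pH unit)

4.93


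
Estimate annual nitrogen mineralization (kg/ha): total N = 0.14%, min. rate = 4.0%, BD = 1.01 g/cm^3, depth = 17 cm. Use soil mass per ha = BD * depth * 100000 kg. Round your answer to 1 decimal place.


Step 1: Soil mass per ha = BD * depth * 100000 = 1.01 * 17 * 100000 = 1717000 kg
Step 2: Total N pool = soil mass * N%/100 = 1717000 * 0.14/100 = 2403.8 kg/ha
Step 3: N mineralized = N pool * rate%/100 = 2403.8 * 4.0/100 = 96.2 kg/ha/yr

96.2


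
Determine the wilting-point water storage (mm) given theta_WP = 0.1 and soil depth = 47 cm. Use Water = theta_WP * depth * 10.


Step 1: Water (mm) = theta_WP * depth * 10
Step 2: Water = 0.1 * 47 * 10
Step 3: Water = 47.0 mm

47.0


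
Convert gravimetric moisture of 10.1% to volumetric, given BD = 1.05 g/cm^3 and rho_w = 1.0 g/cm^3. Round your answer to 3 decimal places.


Step 1: theta = (w / 100) * BD / rho_w
Step 2: theta = (10.1 / 100) * 1.05 / 1.0
Step 3: theta = 0.101 * 1.05
Step 4: theta = 0.106

0.106


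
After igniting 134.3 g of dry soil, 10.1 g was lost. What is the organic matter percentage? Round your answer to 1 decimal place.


Step 1: OM% = 100 * LOI / sample mass
Step 2: OM = 100 * 10.1 / 134.3
Step 3: OM = 7.5%

7.5


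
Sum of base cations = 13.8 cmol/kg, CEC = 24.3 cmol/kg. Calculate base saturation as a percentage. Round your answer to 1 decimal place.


Step 1: BS = 100 * (sum of bases) / CEC
Step 2: BS = 100 * 13.8 / 24.3
Step 3: BS = 56.8%

56.8


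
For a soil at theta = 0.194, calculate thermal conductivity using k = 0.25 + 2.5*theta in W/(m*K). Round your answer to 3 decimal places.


Step 1: k = 0.25 + 2.5 * theta
Step 2: k = 0.25 + 2.5 * 0.194
Step 3: k = 0.25 + 0.485
Step 4: k = 0.735 W/(m*K)

0.735


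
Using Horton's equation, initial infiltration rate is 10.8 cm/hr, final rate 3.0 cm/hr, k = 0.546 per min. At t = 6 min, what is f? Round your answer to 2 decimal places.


Step 1: f = fc + (f0 - fc) * exp(-k * t)
Step 2: exp(-0.546 * 6) = 0.037779
Step 3: f = 3.0 + (10.8 - 3.0) * 0.037779
Step 4: f = 3.0 + 7.8 * 0.037779
Step 5: f = 3.29 cm/hr

3.29


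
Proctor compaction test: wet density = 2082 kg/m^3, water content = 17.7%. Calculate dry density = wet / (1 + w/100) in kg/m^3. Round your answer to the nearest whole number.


Step 1: Dry density = wet density / (1 + w/100)
Step 2: Dry density = 2082 / (1 + 17.7/100)
Step 3: Dry density = 2082 / 1.177
Step 4: Dry density = 1769 kg/m^3

1769


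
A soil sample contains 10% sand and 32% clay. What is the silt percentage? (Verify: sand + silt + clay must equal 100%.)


Step 1: sand + silt + clay = 100%
Step 2: silt = 100 - sand - clay
Step 3: silt = 100 - 10 - 32
Step 4: silt = 58%

58


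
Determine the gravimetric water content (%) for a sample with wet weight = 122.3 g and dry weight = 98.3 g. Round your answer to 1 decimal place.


Step 1: Water mass = wet - dry = 122.3 - 98.3 = 24.0 g
Step 2: w = 100 * water mass / dry mass
Step 3: w = 100 * 24.0 / 98.3 = 24.4%

24.4


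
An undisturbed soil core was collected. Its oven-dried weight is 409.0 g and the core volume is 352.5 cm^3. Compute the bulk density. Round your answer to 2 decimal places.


Step 1: Identify the formula: BD = dry mass / volume
Step 2: Substitute values: BD = 409.0 / 352.5
Step 3: BD = 1.16 g/cm^3

1.16


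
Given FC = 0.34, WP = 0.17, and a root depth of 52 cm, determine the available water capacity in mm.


Step 1: Available water = (FC - WP) * depth * 10
Step 2: AW = (0.34 - 0.17) * 52 * 10
Step 3: AW = 0.17 * 52 * 10
Step 4: AW = 88.4 mm

88.4


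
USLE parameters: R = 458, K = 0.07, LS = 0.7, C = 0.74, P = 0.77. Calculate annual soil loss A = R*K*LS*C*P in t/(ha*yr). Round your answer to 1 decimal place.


Step 1: A = R * K * LS * C * P
Step 2: R * K = 458 * 0.07 = 32.06
Step 3: (R*K) * LS = 32.06 * 0.7 = 22.442
Step 4: * C * P = 22.442 * 0.74 * 0.77 = 12.8
Step 5: A = 12.8 t/(ha*yr)

12.8


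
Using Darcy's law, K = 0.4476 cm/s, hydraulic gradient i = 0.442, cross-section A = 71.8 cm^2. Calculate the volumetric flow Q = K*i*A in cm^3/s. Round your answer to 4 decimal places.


Step 1: Apply Darcy's law: Q = K * i * A
Step 2: Q = 0.4476 * 0.442 * 71.8
Step 3: Q = 14.2049 cm^3/s

14.2049


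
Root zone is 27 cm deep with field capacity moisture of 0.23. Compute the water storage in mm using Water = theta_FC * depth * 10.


Step 1: Water (mm) = theta_FC * depth (cm) * 10
Step 2: Water = 0.23 * 27 * 10
Step 3: Water = 62.1 mm

62.1


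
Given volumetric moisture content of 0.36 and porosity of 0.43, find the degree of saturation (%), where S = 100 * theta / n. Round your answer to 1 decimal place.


Step 1: S = 100 * theta_v / n
Step 2: S = 100 * 0.36 / 0.43
Step 3: S = 83.7%

83.7


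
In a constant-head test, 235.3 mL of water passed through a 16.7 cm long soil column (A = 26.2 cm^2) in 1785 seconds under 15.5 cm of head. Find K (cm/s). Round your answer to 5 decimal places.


Step 1: K = Q * L / (A * t * h)
Step 2: Numerator = 235.3 * 16.7 = 3929.51
Step 3: Denominator = 26.2 * 1785 * 15.5 = 724888.5
Step 4: K = 3929.51 / 724888.5 = 0.00542 cm/s

0.00542


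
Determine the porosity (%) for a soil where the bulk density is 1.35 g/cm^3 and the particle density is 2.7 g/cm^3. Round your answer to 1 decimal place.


Step 1: Formula: n = 100 * (1 - BD / PD)
Step 2: n = 100 * (1 - 1.35 / 2.7)
Step 3: n = 100 * (1 - 0.5)
Step 4: n = 50.0%

50.0


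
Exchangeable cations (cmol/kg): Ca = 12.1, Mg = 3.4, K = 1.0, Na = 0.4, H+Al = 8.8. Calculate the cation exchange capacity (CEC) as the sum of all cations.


Step 1: CEC = Ca + Mg + K + Na + (H+Al)
Step 2: CEC = 12.1 + 3.4 + 1.0 + 0.4 + 8.8
Step 3: CEC = 25.7 cmol/kg

25.7


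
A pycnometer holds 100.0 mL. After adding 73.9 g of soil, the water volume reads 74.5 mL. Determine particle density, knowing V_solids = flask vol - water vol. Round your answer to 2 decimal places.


Step 1: Volume of solids = flask volume - water volume with soil
Step 2: V_solids = 100.0 - 74.5 = 25.5 mL
Step 3: Particle density = mass / V_solids = 73.9 / 25.5 = 2.9 g/cm^3

2.9


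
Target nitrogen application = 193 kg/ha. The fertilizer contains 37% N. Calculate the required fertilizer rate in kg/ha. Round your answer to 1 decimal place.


Step 1: Fertilizer rate = target N / (N content / 100)
Step 2: Rate = 193 / (37 / 100)
Step 3: Rate = 193 / 0.37
Step 4: Rate = 521.6 kg/ha

521.6


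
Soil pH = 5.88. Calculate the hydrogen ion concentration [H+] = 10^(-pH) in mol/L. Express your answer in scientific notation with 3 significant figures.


Step 1: [H+] = 10^(-pH)
Step 2: [H+] = 10^(-5.88)
Step 3: [H+] = 1.32e-06 mol/L

1.32e-06


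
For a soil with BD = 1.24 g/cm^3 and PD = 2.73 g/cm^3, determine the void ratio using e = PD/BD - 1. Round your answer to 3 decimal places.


Step 1: e = PD / BD - 1
Step 2: e = 2.73 / 1.24 - 1
Step 3: e = 2.20161 - 1
Step 4: e = 1.202

1.202


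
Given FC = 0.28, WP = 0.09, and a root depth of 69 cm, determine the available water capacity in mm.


Step 1: Available water = (FC - WP) * depth * 10
Step 2: AW = (0.28 - 0.09) * 69 * 10
Step 3: AW = 0.19 * 69 * 10
Step 4: AW = 131.1 mm

131.1


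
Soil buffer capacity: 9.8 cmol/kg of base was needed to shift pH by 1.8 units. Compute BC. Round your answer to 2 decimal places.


Step 1: BC = change in base / change in pH
Step 2: BC = 9.8 / 1.8
Step 3: BC = 5.44 cmol/(kg*pH unit)

5.44


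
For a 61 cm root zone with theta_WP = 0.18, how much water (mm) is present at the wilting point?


Step 1: Water (mm) = theta_WP * depth * 10
Step 2: Water = 0.18 * 61 * 10
Step 3: Water = 109.8 mm

109.8


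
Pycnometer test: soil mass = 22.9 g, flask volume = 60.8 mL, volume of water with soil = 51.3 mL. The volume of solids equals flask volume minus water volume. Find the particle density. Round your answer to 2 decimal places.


Step 1: Volume of solids = flask volume - water volume with soil
Step 2: V_solids = 60.8 - 51.3 = 9.5 mL
Step 3: Particle density = mass / V_solids = 22.9 / 9.5 = 2.41 g/cm^3

2.41


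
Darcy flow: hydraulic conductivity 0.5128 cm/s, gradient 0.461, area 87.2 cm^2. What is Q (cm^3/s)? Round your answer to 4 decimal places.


Step 1: Apply Darcy's law: Q = K * i * A
Step 2: Q = 0.5128 * 0.461 * 87.2
Step 3: Q = 20.6141 cm^3/s

20.6141


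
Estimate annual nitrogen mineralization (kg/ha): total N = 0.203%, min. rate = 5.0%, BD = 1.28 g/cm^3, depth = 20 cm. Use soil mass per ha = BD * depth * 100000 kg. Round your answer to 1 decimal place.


Step 1: Soil mass per ha = BD * depth * 100000 = 1.28 * 20 * 100000 = 2560000 kg
Step 2: Total N pool = soil mass * N%/100 = 2560000 * 0.203/100 = 5196.8 kg/ha
Step 3: N mineralized = N pool * rate%/100 = 5196.8 * 5.0/100 = 259.8 kg/ha/yr

259.8


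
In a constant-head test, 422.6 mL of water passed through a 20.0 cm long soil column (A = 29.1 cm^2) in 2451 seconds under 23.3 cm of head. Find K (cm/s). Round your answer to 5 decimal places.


Step 1: K = Q * L / (A * t * h)
Step 2: Numerator = 422.6 * 20.0 = 8452.0
Step 3: Denominator = 29.1 * 2451 * 23.3 = 1661851.53
Step 4: K = 8452.0 / 1661851.53 = 0.00509 cm/s

0.00509


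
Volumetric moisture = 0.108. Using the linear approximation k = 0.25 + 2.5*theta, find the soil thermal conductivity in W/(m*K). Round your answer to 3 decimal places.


Step 1: k = 0.25 + 2.5 * theta
Step 2: k = 0.25 + 2.5 * 0.108
Step 3: k = 0.25 + 0.27
Step 4: k = 0.52 W/(m*K)

0.52


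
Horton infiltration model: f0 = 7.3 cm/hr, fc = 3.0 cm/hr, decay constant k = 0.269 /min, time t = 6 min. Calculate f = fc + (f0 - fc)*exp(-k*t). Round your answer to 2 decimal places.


Step 1: f = fc + (f0 - fc) * exp(-k * t)
Step 2: exp(-0.269 * 6) = 0.19909
Step 3: f = 3.0 + (7.3 - 3.0) * 0.19909
Step 4: f = 3.0 + 4.3 * 0.19909
Step 5: f = 3.86 cm/hr

3.86


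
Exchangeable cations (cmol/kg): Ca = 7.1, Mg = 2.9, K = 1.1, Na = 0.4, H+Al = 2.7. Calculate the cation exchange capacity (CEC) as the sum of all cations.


Step 1: CEC = Ca + Mg + K + Na + (H+Al)
Step 2: CEC = 7.1 + 2.9 + 1.1 + 0.4 + 2.7
Step 3: CEC = 14.2 cmol/kg

14.2


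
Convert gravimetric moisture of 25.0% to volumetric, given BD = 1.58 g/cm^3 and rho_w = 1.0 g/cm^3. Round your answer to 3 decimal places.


Step 1: theta = (w / 100) * BD / rho_w
Step 2: theta = (25.0 / 100) * 1.58 / 1.0
Step 3: theta = 0.25 * 1.58
Step 4: theta = 0.395

0.395


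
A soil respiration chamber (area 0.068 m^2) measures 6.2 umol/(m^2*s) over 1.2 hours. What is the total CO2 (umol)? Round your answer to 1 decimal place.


Step 1: Convert time to seconds: 1.2 hr * 3600 = 4320.0 s
Step 2: Total = flux * area * time_s
Step 3: Total = 6.2 * 0.068 * 4320.0
Step 4: Total = 1821.3 umol

1821.3


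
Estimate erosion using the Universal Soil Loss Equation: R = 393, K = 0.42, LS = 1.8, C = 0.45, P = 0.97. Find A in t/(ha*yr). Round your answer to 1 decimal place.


Step 1: A = R * K * LS * C * P
Step 2: R * K = 393 * 0.42 = 165.06
Step 3: (R*K) * LS = 165.06 * 1.8 = 297.108
Step 4: * C * P = 297.108 * 0.45 * 0.97 = 129.7
Step 5: A = 129.7 t/(ha*yr)

129.7


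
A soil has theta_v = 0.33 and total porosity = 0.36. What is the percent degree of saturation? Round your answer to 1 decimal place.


Step 1: S = 100 * theta_v / n
Step 2: S = 100 * 0.33 / 0.36
Step 3: S = 91.7%

91.7


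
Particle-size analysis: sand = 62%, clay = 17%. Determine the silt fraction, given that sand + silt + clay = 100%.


Step 1: sand + silt + clay = 100%
Step 2: silt = 100 - sand - clay
Step 3: silt = 100 - 62 - 17
Step 4: silt = 21%

21


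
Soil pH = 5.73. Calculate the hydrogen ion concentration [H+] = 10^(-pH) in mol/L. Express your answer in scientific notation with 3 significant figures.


Step 1: [H+] = 10^(-pH)
Step 2: [H+] = 10^(-5.73)
Step 3: [H+] = 1.86e-06 mol/L

1.86e-06


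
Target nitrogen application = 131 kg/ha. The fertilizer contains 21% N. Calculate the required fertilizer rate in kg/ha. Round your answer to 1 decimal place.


Step 1: Fertilizer rate = target N / (N content / 100)
Step 2: Rate = 131 / (21 / 100)
Step 3: Rate = 131 / 0.21
Step 4: Rate = 623.8 kg/ha

623.8


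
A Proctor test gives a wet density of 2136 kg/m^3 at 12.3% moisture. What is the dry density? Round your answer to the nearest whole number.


Step 1: Dry density = wet density / (1 + w/100)
Step 2: Dry density = 2136 / (1 + 12.3/100)
Step 3: Dry density = 2136 / 1.123
Step 4: Dry density = 1902 kg/m^3

1902


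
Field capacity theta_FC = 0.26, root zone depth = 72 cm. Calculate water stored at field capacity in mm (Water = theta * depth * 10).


Step 1: Water (mm) = theta_FC * depth (cm) * 10
Step 2: Water = 0.26 * 72 * 10
Step 3: Water = 187.2 mm

187.2


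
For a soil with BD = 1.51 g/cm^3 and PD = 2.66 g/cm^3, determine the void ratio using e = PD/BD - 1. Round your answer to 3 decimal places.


Step 1: e = PD / BD - 1
Step 2: e = 2.66 / 1.51 - 1
Step 3: e = 1.76159 - 1
Step 4: e = 0.762

0.762


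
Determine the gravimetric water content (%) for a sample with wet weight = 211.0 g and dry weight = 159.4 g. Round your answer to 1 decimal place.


Step 1: Water mass = wet - dry = 211.0 - 159.4 = 51.6 g
Step 2: w = 100 * water mass / dry mass
Step 3: w = 100 * 51.6 / 159.4 = 32.4%

32.4


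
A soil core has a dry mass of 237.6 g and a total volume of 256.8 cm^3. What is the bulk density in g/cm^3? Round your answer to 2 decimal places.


Step 1: Identify the formula: BD = dry mass / volume
Step 2: Substitute values: BD = 237.6 / 256.8
Step 3: BD = 0.93 g/cm^3

0.93


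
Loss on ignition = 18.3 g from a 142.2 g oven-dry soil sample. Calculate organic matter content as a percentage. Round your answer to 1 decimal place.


Step 1: OM% = 100 * LOI / sample mass
Step 2: OM = 100 * 18.3 / 142.2
Step 3: OM = 12.9%

12.9


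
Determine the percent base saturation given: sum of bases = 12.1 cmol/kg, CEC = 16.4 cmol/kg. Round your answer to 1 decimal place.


Step 1: BS = 100 * (sum of bases) / CEC
Step 2: BS = 100 * 12.1 / 16.4
Step 3: BS = 73.8%

73.8


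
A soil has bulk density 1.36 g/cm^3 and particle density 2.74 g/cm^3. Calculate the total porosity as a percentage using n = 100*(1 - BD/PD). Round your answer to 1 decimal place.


Step 1: Formula: n = 100 * (1 - BD / PD)
Step 2: n = 100 * (1 - 1.36 / 2.74)
Step 3: n = 100 * (1 - 0.49635)
Step 4: n = 50.4%

50.4


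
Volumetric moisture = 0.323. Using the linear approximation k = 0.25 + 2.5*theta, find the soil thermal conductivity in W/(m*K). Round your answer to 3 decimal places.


Step 1: k = 0.25 + 2.5 * theta
Step 2: k = 0.25 + 2.5 * 0.323
Step 3: k = 0.25 + 0.808
Step 4: k = 1.058 W/(m*K)

1.058


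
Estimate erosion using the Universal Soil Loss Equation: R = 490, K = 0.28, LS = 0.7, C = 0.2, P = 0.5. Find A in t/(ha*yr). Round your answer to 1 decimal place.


Step 1: A = R * K * LS * C * P
Step 2: R * K = 490 * 0.28 = 137.2
Step 3: (R*K) * LS = 137.2 * 0.7 = 96.04
Step 4: * C * P = 96.04 * 0.2 * 0.5 = 9.6
Step 5: A = 9.6 t/(ha*yr)

9.6


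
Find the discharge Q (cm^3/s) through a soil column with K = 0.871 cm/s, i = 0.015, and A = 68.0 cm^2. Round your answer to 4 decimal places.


Step 1: Apply Darcy's law: Q = K * i * A
Step 2: Q = 0.871 * 0.015 * 68.0
Step 3: Q = 0.8884 cm^3/s

0.8884


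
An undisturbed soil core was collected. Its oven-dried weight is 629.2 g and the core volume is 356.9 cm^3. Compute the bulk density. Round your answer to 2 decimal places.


Step 1: Identify the formula: BD = dry mass / volume
Step 2: Substitute values: BD = 629.2 / 356.9
Step 3: BD = 1.76 g/cm^3

1.76


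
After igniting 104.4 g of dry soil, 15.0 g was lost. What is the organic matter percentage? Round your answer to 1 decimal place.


Step 1: OM% = 100 * LOI / sample mass
Step 2: OM = 100 * 15.0 / 104.4
Step 3: OM = 14.4%

14.4


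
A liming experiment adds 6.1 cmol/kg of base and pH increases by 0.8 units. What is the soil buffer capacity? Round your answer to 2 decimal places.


Step 1: BC = change in base / change in pH
Step 2: BC = 6.1 / 0.8
Step 3: BC = 7.63 cmol/(kg*pH unit)

7.63


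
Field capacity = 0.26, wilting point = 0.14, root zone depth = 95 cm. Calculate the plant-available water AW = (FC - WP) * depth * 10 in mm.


Step 1: Available water = (FC - WP) * depth * 10
Step 2: AW = (0.26 - 0.14) * 95 * 10
Step 3: AW = 0.12 * 95 * 10
Step 4: AW = 114.0 mm

114.0


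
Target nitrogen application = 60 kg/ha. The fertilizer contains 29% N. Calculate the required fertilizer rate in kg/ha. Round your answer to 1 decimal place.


Step 1: Fertilizer rate = target N / (N content / 100)
Step 2: Rate = 60 / (29 / 100)
Step 3: Rate = 60 / 0.29
Step 4: Rate = 206.9 kg/ha

206.9


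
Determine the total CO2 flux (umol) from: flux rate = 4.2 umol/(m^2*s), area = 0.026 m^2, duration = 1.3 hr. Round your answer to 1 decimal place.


Step 1: Convert time to seconds: 1.3 hr * 3600 = 4680.0 s
Step 2: Total = flux * area * time_s
Step 3: Total = 4.2 * 0.026 * 4680.0
Step 4: Total = 511.1 umol

511.1


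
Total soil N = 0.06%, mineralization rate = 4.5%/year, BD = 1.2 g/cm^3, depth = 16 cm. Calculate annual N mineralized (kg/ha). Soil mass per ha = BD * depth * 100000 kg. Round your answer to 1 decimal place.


Step 1: Soil mass per ha = BD * depth * 100000 = 1.2 * 16 * 100000 = 1920000 kg
Step 2: Total N pool = soil mass * N%/100 = 1920000 * 0.06/100 = 1152.0 kg/ha
Step 3: N mineralized = N pool * rate%/100 = 1152.0 * 4.5/100 = 51.8 kg/ha/yr

51.8


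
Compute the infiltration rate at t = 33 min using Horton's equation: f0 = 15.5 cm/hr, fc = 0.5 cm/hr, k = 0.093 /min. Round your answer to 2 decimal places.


Step 1: f = fc + (f0 - fc) * exp(-k * t)
Step 2: exp(-0.093 * 33) = 0.046468
Step 3: f = 0.5 + (15.5 - 0.5) * 0.046468
Step 4: f = 0.5 + 15.0 * 0.046468
Step 5: f = 1.2 cm/hr

1.2


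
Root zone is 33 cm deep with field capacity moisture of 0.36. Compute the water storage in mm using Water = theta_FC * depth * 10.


Step 1: Water (mm) = theta_FC * depth (cm) * 10
Step 2: Water = 0.36 * 33 * 10
Step 3: Water = 118.8 mm

118.8


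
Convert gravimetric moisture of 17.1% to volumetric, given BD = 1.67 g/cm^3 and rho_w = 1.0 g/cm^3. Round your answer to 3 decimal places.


Step 1: theta = (w / 100) * BD / rho_w
Step 2: theta = (17.1 / 100) * 1.67 / 1.0
Step 3: theta = 0.171 * 1.67
Step 4: theta = 0.286

0.286


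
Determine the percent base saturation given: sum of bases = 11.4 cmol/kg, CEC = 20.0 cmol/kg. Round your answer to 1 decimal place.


Step 1: BS = 100 * (sum of bases) / CEC
Step 2: BS = 100 * 11.4 / 20.0
Step 3: BS = 57.0%

57.0


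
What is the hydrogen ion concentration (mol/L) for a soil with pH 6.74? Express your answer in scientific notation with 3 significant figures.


Step 1: [H+] = 10^(-pH)
Step 2: [H+] = 10^(-6.74)
Step 3: [H+] = 1.82e-07 mol/L

1.82e-07


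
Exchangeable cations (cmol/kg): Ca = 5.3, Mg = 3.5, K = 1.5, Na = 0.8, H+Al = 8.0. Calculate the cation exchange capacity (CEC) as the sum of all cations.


Step 1: CEC = Ca + Mg + K + Na + (H+Al)
Step 2: CEC = 5.3 + 3.5 + 1.5 + 0.8 + 8.0
Step 3: CEC = 19.1 cmol/kg

19.1


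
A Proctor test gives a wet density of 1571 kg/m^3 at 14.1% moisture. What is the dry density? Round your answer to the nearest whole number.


Step 1: Dry density = wet density / (1 + w/100)
Step 2: Dry density = 1571 / (1 + 14.1/100)
Step 3: Dry density = 1571 / 1.141
Step 4: Dry density = 1377 kg/m^3

1377


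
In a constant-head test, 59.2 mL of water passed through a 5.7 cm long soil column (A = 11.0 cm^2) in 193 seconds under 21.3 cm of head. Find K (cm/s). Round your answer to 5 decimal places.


Step 1: K = Q * L / (A * t * h)
Step 2: Numerator = 59.2 * 5.7 = 337.44
Step 3: Denominator = 11.0 * 193 * 21.3 = 45219.9
Step 4: K = 337.44 / 45219.9 = 0.00746 cm/s

0.00746


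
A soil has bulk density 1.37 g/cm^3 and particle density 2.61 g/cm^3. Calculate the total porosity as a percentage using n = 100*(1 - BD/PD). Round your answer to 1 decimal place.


Step 1: Formula: n = 100 * (1 - BD / PD)
Step 2: n = 100 * (1 - 1.37 / 2.61)
Step 3: n = 100 * (1 - 0.5249)
Step 4: n = 47.5%

47.5


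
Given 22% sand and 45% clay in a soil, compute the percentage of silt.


Step 1: sand + silt + clay = 100%
Step 2: silt = 100 - sand - clay
Step 3: silt = 100 - 22 - 45
Step 4: silt = 33%

33


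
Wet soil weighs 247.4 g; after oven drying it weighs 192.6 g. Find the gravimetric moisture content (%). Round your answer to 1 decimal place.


Step 1: Water mass = wet - dry = 247.4 - 192.6 = 54.8 g
Step 2: w = 100 * water mass / dry mass
Step 3: w = 100 * 54.8 / 192.6 = 28.5%

28.5


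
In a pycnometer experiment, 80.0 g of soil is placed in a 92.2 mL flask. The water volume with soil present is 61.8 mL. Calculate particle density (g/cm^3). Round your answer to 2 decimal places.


Step 1: Volume of solids = flask volume - water volume with soil
Step 2: V_solids = 92.2 - 61.8 = 30.4 mL
Step 3: Particle density = mass / V_solids = 80.0 / 30.4 = 2.63 g/cm^3

2.63


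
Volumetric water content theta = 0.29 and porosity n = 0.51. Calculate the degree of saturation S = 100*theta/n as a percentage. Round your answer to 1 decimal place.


Step 1: S = 100 * theta_v / n
Step 2: S = 100 * 0.29 / 0.51
Step 3: S = 56.9%

56.9


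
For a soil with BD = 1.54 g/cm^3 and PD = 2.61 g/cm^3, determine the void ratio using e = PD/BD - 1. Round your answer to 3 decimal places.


Step 1: e = PD / BD - 1
Step 2: e = 2.61 / 1.54 - 1
Step 3: e = 1.69481 - 1
Step 4: e = 0.695

0.695


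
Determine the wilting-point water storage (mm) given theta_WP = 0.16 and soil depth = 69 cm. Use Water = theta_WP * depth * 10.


Step 1: Water (mm) = theta_WP * depth * 10
Step 2: Water = 0.16 * 69 * 10
Step 3: Water = 110.4 mm

110.4


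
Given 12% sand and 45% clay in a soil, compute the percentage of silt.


Step 1: sand + silt + clay = 100%
Step 2: silt = 100 - sand - clay
Step 3: silt = 100 - 12 - 45
Step 4: silt = 43%

43


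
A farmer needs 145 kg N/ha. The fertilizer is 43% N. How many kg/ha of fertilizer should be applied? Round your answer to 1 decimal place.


Step 1: Fertilizer rate = target N / (N content / 100)
Step 2: Rate = 145 / (43 / 100)
Step 3: Rate = 145 / 0.43
Step 4: Rate = 337.2 kg/ha

337.2


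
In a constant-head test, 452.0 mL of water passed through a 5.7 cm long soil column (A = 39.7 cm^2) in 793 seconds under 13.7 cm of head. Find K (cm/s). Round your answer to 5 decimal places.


Step 1: K = Q * L / (A * t * h)
Step 2: Numerator = 452.0 * 5.7 = 2576.4
Step 3: Denominator = 39.7 * 793 * 13.7 = 431304.77
Step 4: K = 2576.4 / 431304.77 = 0.00597 cm/s

0.00597


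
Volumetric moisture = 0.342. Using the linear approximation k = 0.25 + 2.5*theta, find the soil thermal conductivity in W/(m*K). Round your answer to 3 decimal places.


Step 1: k = 0.25 + 2.5 * theta
Step 2: k = 0.25 + 2.5 * 0.342
Step 3: k = 0.25 + 0.855
Step 4: k = 1.105 W/(m*K)

1.105


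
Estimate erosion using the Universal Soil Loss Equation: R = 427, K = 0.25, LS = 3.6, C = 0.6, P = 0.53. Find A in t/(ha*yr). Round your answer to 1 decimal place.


Step 1: A = R * K * LS * C * P
Step 2: R * K = 427 * 0.25 = 106.75
Step 3: (R*K) * LS = 106.75 * 3.6 = 384.3
Step 4: * C * P = 384.3 * 0.6 * 0.53 = 122.2
Step 5: A = 122.2 t/(ha*yr)

122.2


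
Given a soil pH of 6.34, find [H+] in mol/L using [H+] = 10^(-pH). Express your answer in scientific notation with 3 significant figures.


Step 1: [H+] = 10^(-pH)
Step 2: [H+] = 10^(-6.34)
Step 3: [H+] = 4.57e-07 mol/L

4.57e-07


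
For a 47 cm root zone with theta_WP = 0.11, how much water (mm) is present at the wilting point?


Step 1: Water (mm) = theta_WP * depth * 10
Step 2: Water = 0.11 * 47 * 10
Step 3: Water = 51.7 mm

51.7


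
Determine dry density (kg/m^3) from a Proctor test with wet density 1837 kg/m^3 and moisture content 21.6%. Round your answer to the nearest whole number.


Step 1: Dry density = wet density / (1 + w/100)
Step 2: Dry density = 1837 / (1 + 21.6/100)
Step 3: Dry density = 1837 / 1.216
Step 4: Dry density = 1511 kg/m^3

1511


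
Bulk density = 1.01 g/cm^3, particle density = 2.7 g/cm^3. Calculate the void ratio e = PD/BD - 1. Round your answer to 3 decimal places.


Step 1: e = PD / BD - 1
Step 2: e = 2.7 / 1.01 - 1
Step 3: e = 2.67327 - 1
Step 4: e = 1.673

1.673


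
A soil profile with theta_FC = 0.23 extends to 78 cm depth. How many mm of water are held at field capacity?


Step 1: Water (mm) = theta_FC * depth (cm) * 10
Step 2: Water = 0.23 * 78 * 10
Step 3: Water = 179.4 mm

179.4


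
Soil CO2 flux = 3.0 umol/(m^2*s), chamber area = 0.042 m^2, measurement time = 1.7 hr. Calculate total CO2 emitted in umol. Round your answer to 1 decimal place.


Step 1: Convert time to seconds: 1.7 hr * 3600 = 6120.0 s
Step 2: Total = flux * area * time_s
Step 3: Total = 3.0 * 0.042 * 6120.0
Step 4: Total = 771.1 umol

771.1


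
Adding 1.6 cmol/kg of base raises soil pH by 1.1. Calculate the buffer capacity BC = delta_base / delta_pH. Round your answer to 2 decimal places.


Step 1: BC = change in base / change in pH
Step 2: BC = 1.6 / 1.1
Step 3: BC = 1.45 cmol/(kg*pH unit)

1.45


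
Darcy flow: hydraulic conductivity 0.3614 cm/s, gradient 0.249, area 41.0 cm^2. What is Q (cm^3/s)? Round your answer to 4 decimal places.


Step 1: Apply Darcy's law: Q = K * i * A
Step 2: Q = 0.3614 * 0.249 * 41.0
Step 3: Q = 3.6895 cm^3/s

3.6895


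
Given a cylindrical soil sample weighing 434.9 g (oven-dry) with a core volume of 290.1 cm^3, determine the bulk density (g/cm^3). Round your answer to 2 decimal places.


Step 1: Identify the formula: BD = dry mass / volume
Step 2: Substitute values: BD = 434.9 / 290.1
Step 3: BD = 1.5 g/cm^3

1.5
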